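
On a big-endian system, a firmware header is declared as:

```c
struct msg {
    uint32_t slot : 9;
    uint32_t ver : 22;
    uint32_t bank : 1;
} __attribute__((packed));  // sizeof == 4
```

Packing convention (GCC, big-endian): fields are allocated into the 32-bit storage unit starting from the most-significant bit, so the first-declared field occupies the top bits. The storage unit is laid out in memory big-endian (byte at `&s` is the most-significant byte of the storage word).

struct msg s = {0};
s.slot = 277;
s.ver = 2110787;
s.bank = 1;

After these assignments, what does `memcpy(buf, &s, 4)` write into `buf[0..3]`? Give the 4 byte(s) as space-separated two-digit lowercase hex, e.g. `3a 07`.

slot (9b) val=277 bits=0x115 at bit 23: 0x8a800000
ver (22b) val=2110787 bits=0x203543 at bit 1: 0x8ac06a86
bank (1b) val=1 bits=0x1 at bit 0: 0x8ac06a87
word = 0x8ac06a87 → big-endian bytes:
  [0]=0x8a  [1]=0xc0  [2]=0x6a  [3]=0x87

8a c0 6a 87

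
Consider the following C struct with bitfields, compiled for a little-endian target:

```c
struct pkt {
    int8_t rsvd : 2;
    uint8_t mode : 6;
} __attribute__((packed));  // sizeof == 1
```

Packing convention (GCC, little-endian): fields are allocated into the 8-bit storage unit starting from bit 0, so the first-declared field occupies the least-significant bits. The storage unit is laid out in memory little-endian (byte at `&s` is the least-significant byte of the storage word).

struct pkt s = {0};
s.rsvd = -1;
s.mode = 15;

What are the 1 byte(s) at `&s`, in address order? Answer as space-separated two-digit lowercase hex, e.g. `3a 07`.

[0+:2] rsvd=-1 & 0x3 = 0x3; word=0x03
[2+:6] mode=15 & 0x3f = 0xf; word=0x3f
word = 0x3f → little-endian bytes:
  [0]=0x3f

3f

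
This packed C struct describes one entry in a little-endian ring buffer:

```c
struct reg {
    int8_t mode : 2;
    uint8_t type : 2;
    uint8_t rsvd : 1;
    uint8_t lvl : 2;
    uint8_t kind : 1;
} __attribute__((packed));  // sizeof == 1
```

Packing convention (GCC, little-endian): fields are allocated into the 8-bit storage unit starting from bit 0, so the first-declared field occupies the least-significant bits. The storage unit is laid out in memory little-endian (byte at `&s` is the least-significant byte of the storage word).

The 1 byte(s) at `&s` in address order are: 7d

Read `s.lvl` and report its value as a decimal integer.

[0]=0x7d (little-endian) → word 0x7d
mode [0+:2] = (word>>0) & 0x3 = 1
type [2+:2] = (word>>2) & 0x3 = 3
rsvd [4+:1] = (word>>4) & 0x1 = 1
lvl [5+:2] = (word>>5) & 0x3 = 3  ←
kind [7+:1] = (word>>7) & 0x1 = 0

3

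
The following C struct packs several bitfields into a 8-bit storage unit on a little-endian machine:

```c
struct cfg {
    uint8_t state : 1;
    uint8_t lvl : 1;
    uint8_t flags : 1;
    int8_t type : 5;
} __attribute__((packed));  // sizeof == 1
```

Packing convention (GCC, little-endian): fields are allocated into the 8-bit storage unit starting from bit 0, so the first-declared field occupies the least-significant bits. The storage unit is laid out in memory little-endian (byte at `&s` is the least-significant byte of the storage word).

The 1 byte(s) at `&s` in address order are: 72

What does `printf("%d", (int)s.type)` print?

[0]=0x72 (little-endian) → word 0x72
state [0+:1] = (word>>0) & 0x1 = 0
lvl [1+:1] = (word>>1) & 0x1 = 1
flags [2+:1] = (word>>2) & 0x1 = 0
type [3+:5] = (word>>3) & 0x1f = 14  ←
type signed 5b, MSB=0: value = 14

14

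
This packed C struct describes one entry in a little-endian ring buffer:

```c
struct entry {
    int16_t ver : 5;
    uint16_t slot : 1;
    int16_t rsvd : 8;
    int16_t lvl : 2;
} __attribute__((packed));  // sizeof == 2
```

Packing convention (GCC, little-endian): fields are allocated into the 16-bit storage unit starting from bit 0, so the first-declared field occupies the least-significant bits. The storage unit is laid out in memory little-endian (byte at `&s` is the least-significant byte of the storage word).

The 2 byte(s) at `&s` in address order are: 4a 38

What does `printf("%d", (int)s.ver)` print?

[0]=0x4a [1]=0x38 (little-endian) → word 0x384a
ver:5 @ bit 0 → (0x384a>>0)&0x1f = 0xa  ←
slot:1 @ bit 5 → (0x384a>>5)&0x1 = 0x0
rsvd:8 @ bit 6 → (0x384a>>6)&0xff = 0xe1
lvl:2 @ bit 14 → (0x384a>>14)&0x3 = 0x0
ver signed 5b, MSB=0: value = 10

10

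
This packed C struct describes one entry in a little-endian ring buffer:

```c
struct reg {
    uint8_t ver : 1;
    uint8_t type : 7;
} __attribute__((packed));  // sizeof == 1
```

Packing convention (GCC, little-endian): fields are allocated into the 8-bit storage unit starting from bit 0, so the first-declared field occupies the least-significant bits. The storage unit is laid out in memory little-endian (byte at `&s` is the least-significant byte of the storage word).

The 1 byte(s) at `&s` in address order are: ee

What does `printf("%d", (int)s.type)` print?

[0]=0xee (little-endian) → word 0xee
ver:1 @ bit 0 → (0xee>>0)&0x1 = 0x0
type:7 @ bit 1 → (0xee>>1)&0x7f = 0x77  ←

119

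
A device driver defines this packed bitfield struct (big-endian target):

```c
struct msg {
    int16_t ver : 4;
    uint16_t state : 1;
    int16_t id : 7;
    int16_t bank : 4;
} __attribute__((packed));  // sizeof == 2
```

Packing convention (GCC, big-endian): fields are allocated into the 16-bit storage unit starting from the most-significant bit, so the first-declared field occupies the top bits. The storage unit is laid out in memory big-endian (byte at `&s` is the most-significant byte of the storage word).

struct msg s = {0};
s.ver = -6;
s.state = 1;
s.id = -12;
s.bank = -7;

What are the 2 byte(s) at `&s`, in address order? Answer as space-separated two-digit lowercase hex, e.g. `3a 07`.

af 49

ver (4b) val=-6 bits=0xa at bit 12: 0xa000
state (1b) val=1 bits=0x1 at bit 11: 0xa800
id (7b) val=-12 bits=0x74 at bit 4: 0xaf40
bank (4b) val=-7 bits=0x9 at bit 0: 0xaf49
word = 0xaf49 → big-endian bytes:
  [0]=0xaf  [1]=0x49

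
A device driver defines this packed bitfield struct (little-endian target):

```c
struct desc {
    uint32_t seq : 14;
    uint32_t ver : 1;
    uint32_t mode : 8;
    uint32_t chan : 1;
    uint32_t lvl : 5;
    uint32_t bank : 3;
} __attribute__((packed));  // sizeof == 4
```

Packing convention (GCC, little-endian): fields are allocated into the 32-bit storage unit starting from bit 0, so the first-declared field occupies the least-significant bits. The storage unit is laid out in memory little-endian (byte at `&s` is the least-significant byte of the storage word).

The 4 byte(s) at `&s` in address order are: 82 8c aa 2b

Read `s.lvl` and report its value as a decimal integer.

[0]=0x82 [1]=0x8c [2]=0xaa [3]=0x2b (little-endian) → word 0x2baa8c82
seq:14 @ bit 0 → (0x2baa8c82>>0)&0x3fff = 0xc82
ver:1 @ bit 14 → (0x2baa8c82>>14)&0x1 = 0x0
mode:8 @ bit 15 → (0x2baa8c82>>15)&0xff = 0x55
chan:1 @ bit 23 → (0x2baa8c82>>23)&0x1 = 0x1
lvl:5 @ bit 24 → (0x2baa8c82>>24)&0x1f = 0xb  ←
bank:3 @ bit 29 → (0x2baa8c82>>29)&0x7 = 0x1

11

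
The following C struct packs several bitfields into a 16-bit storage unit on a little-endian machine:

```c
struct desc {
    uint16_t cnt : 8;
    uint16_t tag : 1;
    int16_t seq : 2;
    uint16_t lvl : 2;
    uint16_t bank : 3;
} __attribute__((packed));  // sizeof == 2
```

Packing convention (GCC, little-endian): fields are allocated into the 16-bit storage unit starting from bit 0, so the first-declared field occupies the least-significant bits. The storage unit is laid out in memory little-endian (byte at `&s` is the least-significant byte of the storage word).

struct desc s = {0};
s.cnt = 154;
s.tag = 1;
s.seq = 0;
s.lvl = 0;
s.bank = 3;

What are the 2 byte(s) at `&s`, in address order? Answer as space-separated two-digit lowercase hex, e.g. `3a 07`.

cnt:8 = 154 → 0x9a << 0 → word 0x009a
tag:1 = 1 → 0x1 << 8 → word 0x019a
seq:2 = 0 → 0x0 << 9 → word 0x019a
lvl:2 = 0 → 0x0 << 11 → word 0x019a
bank:3 = 3 → 0x3 << 13 → word 0x619a
word = 0x619a → little-endian bytes:
  [0]=0x9a  [1]=0x61

9a 61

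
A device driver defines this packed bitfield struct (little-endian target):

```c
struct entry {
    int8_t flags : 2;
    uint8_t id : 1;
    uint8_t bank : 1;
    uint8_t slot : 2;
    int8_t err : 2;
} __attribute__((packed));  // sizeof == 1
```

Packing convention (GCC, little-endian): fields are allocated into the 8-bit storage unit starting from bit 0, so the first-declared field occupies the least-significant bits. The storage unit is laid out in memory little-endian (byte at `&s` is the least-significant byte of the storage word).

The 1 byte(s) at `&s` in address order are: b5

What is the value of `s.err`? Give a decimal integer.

-2

[0]=0xb5 (little-endian) → word 0xb5
flags [0+:2] = (word>>0) & 0x3 = 1
id [2+:1] = (word>>2) & 0x1 = 1
bank [3+:1] = (word>>3) & 0x1 = 0
slot [4+:2] = (word>>4) & 0x3 = 3
err [6+:2] = (word>>6) & 0x3 = 2  ←
err signed 2b, MSB=1: 2 - 4 = -2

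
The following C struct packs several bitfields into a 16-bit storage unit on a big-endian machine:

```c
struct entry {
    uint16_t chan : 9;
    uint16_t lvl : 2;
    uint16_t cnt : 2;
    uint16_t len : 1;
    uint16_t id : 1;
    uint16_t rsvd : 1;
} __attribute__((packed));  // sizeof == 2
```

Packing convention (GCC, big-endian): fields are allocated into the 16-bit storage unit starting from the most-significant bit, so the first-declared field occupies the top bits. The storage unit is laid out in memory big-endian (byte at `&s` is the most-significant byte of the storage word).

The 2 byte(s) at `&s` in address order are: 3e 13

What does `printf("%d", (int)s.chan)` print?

[0]=0x3e [1]=0x13 (big-endian) → word 0x3e13
chan:9 @ bit 7 → (0x3e13>>7)&0x1ff = 0x7c  ←
lvl:2 @ bit 5 → (0x3e13>>5)&0x3 = 0x0
cnt:2 @ bit 3 → (0x3e13>>3)&0x3 = 0x2
len:1 @ bit 2 → (0x3e13>>2)&0x1 = 0x0
id:1 @ bit 1 → (0x3e13>>1)&0x1 = 0x1
rsvd:1 @ bit 0 → (0x3e13>>0)&0x1 = 0x1

124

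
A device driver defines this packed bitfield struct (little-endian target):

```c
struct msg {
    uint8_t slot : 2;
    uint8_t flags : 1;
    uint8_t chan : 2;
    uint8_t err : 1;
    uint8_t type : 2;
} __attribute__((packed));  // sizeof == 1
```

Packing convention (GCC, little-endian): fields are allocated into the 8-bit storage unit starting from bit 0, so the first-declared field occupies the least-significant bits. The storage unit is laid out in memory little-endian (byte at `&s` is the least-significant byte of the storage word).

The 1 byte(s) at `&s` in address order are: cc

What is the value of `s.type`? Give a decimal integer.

[0]=0xcc (little-endian) → word 0xcc
slot [0+:2] = (word>>0) & 0x3 = 0
flags [2+:1] = (word>>2) & 0x1 = 1
chan [3+:2] = (word>>3) & 0x3 = 1
err [5+:1] = (word>>5) & 0x1 = 0
type [6+:2] = (word>>6) & 0x3 = 3  ←

3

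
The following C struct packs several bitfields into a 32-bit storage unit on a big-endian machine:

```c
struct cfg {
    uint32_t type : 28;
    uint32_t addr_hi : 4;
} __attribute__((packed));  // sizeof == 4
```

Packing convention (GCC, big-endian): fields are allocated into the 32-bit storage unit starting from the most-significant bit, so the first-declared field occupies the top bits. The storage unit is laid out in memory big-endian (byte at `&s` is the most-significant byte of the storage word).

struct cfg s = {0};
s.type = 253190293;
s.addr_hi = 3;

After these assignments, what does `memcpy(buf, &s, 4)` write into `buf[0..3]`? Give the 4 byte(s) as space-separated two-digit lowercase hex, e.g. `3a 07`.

type:28 = 253190293 → 0xf176095 << 4 → word 0xf1760950
addr_hi:4 = 3 → 0x3 << 0 → word 0xf1760953
word = 0xf1760953 → big-endian bytes:
  [0]=0xf1  [1]=0x76  [2]=0x09  [3]=0x53

f1 76 09 53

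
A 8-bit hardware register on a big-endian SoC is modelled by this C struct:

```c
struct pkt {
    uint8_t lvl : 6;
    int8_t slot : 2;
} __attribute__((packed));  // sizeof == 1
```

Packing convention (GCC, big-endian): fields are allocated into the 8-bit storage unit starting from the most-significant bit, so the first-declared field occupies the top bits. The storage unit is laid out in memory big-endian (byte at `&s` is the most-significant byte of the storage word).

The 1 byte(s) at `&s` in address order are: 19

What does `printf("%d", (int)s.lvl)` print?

[0]=0x19 (big-endian) → word 0x19
lvl:6 @ bit 2 → (0x19>>2)&0x3f = 0x6  ←
slot:2 @ bit 0 → (0x19>>0)&0x3 = 0x1

6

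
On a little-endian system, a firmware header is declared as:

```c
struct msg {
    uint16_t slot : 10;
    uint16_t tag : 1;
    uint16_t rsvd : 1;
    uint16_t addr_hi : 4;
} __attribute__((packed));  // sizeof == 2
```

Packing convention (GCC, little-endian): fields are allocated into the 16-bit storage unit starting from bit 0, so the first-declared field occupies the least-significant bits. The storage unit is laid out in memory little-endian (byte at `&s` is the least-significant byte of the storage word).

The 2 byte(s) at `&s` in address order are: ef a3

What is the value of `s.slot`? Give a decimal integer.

[0]=0xef [1]=0xa3 (little-endian) → word 0xa3ef
slot:10 @ bit 0 → (0xa3ef>>0)&0x3ff = 0x3ef  ←
tag:1 @ bit 10 → (0xa3ef>>10)&0x1 = 0x0
rsvd:1 @ bit 11 → (0xa3ef>>11)&0x1 = 0x0
addr_hi:4 @ bit 12 → (0xa3ef>>12)&0xf = 0xa

1007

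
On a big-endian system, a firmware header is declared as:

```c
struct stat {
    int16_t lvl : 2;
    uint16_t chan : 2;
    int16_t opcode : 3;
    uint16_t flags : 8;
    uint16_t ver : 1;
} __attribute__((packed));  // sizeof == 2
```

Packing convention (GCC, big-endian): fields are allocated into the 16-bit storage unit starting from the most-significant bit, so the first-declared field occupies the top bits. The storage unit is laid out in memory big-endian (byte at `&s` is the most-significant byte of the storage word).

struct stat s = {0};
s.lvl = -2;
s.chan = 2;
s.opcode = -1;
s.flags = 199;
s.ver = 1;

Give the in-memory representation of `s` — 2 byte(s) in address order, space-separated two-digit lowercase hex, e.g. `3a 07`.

lvl:2 = -2 → 0x2 << 14 → word 0x8000
chan:2 = 2 → 0x2 << 12 → word 0xa000
opcode:3 = -1 → 0x7 << 9 → word 0xae00
flags:8 = 199 → 0xc7 << 1 → word 0xaf8e
ver:1 = 1 → 0x1 << 0 → word 0xaf8f
word = 0xaf8f → big-endian bytes:
  [0]=0xaf  [1]=0x8f

af 8f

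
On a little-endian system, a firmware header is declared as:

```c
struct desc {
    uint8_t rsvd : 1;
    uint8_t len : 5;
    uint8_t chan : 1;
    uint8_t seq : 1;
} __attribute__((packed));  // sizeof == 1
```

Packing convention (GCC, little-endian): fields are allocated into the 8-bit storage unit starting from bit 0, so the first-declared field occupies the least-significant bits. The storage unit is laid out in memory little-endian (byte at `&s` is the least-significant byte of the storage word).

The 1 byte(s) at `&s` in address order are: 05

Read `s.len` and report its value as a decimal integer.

[0]=0x05 (little-endian) → word 0x05
rsvd:1 @ bit 0 → (0x05>>0)&0x1 = 0x1
len:5 @ bit 1 → (0x05>>1)&0x1f = 0x2  ←
chan:1 @ bit 6 → (0x05>>6)&0x1 = 0x0
seq:1 @ bit 7 → (0x05>>7)&0x1 = 0x0

2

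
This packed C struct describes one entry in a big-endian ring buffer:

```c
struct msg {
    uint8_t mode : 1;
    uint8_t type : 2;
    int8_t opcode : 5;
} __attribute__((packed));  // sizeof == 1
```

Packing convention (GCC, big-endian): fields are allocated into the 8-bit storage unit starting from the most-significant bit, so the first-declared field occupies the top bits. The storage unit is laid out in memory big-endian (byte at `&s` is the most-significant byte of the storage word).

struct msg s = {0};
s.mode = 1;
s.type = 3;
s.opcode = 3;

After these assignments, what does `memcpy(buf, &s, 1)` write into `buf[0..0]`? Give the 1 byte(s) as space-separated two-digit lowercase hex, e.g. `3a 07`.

e3

[7+:1] mode=1 & 0x1 = 0x1; word=0x80
[5+:2] type=3 & 0x3 = 0x3; word=0xe0
[0+:5] opcode=3 & 0x1f = 0x3; word=0xe3
word = 0xe3 → big-endian bytes:
  [0]=0xe3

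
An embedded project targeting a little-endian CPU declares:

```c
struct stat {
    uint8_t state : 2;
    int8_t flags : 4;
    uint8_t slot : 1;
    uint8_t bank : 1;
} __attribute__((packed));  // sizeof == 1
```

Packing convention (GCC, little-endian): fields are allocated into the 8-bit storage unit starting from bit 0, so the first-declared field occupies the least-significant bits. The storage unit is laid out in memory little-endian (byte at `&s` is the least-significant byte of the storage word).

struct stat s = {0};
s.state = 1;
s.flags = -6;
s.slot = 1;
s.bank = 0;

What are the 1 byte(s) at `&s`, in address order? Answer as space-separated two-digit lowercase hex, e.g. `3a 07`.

state (2b) val=1 bits=0x1 at bit 0: 0x01
flags (4b) val=-6 bits=0xa at bit 2: 0x29
slot (1b) val=1 bits=0x1 at bit 6: 0x69
bank (1b) val=0 bits=0x0 at bit 7: 0x69
word = 0x69 → little-endian bytes:
  [0]=0x69

69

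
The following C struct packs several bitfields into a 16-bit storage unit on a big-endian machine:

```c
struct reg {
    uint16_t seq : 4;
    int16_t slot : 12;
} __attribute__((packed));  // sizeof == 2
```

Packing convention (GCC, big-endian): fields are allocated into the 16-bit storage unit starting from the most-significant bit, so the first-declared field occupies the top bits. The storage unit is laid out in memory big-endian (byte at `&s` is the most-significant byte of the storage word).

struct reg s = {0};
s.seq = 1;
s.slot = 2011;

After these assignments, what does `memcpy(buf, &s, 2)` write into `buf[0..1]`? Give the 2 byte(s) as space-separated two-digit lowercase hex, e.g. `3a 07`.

[12+:4] seq=1 & 0xf = 0x1; word=0x1000
[0+:12] slot=2011 & 0xfff = 0x7db; word=0x17db
word = 0x17db → big-endian bytes:
  [0]=0x17  [1]=0xdb

17 db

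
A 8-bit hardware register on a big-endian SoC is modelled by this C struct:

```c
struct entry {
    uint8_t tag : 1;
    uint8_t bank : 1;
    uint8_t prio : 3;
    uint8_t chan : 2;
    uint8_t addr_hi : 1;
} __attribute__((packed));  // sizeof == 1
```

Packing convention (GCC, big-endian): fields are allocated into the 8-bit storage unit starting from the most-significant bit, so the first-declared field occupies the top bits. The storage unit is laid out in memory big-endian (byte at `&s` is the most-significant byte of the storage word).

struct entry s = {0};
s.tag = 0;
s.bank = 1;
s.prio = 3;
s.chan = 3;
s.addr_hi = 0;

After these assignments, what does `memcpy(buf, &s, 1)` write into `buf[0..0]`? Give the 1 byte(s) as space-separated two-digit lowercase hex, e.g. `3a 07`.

5e

[7+:1] tag=0 & 0x1 = 0x0; word=0x00
[6+:1] bank=1 & 0x1 = 0x1; word=0x40
[3+:3] prio=3 & 0x7 = 0x3; word=0x58
[1+:2] chan=3 & 0x3 = 0x3; word=0x5e
[0+:1] addr_hi=0 & 0x1 = 0x0; word=0x5e
word = 0x5e → big-endian bytes:
  [0]=0x5e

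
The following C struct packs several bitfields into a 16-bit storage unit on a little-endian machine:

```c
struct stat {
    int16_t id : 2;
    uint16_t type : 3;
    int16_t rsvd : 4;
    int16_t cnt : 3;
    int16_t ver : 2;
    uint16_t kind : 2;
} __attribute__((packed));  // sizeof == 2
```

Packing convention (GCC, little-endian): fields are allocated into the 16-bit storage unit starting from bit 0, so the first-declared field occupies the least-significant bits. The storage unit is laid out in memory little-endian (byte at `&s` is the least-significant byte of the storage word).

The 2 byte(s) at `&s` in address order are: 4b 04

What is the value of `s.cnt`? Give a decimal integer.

2

[0]=0x4b [1]=0x04 (little-endian) → word 0x044b
id:2 @ bit 0 → (0x044b>>0)&0x3 = 0x3
type:3 @ bit 2 → (0x044b>>2)&0x7 = 0x2
rsvd:4 @ bit 5 → (0x044b>>5)&0xf = 0x2
cnt:3 @ bit 9 → (0x044b>>9)&0x7 = 0x2  ←
ver:2 @ bit 12 → (0x044b>>12)&0x3 = 0x0
kind:2 @ bit 14 → (0x044b>>14)&0x3 = 0x0
cnt signed 3b, MSB=0: value = 2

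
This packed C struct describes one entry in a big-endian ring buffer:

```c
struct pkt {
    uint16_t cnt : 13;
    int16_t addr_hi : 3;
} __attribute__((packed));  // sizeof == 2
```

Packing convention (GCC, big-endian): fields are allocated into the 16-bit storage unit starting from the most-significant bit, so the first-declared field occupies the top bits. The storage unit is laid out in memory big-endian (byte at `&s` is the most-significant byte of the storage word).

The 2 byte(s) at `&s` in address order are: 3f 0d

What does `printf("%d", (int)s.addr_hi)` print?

[0]=0x3f [1]=0x0d (big-endian) → word 0x3f0d
cnt:13 @ bit 3 → (0x3f0d>>3)&0x1fff = 0x7e1
addr_hi:3 @ bit 0 → (0x3f0d>>0)&0x7 = 0x5  ←
addr_hi signed 3b, MSB=1: 5 - 8 = -3

-3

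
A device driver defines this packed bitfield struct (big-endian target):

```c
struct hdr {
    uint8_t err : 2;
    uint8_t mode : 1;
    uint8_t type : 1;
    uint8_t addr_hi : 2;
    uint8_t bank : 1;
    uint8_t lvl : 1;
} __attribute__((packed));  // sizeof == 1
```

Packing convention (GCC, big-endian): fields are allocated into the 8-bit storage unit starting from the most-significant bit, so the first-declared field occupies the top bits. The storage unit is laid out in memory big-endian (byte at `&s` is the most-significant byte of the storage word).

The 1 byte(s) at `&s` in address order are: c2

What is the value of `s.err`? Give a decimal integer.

[0]=0xc2 (big-endian) → word 0xc2
err [6+:2] = (word>>6) & 0x3 = 3  ←
mode [5+:1] = (word>>5) & 0x1 = 0
type [4+:1] = (word>>4) & 0x1 = 0
addr_hi [2+:2] = (word>>2) & 0x3 = 0
bank [1+:1] = (word>>1) & 0x1 = 1
lvl [0+:1] = (word>>0) & 0x1 = 0

3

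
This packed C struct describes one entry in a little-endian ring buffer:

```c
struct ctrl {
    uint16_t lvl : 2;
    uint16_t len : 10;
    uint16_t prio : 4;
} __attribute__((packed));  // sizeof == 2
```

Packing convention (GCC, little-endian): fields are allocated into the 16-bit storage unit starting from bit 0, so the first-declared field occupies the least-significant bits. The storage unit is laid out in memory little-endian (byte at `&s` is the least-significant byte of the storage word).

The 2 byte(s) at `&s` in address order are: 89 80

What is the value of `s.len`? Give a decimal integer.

34

[0]=0x89 [1]=0x80 (little-endian) → word 0x8089
lvl [0+:2] = (word>>0) & 0x3 = 1
len [2+:10] = (word>>2) & 0x3ff = 34  ←
prio [12+:4] = (word>>12) & 0xf = 8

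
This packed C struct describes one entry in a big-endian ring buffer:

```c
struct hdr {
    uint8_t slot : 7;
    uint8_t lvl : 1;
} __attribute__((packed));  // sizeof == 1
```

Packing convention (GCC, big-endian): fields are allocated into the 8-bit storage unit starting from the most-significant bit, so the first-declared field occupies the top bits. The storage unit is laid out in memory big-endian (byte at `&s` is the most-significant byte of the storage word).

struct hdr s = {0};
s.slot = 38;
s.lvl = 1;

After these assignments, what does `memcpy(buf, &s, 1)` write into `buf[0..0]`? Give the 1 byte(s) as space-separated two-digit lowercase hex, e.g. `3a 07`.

4d

slot:7 = 38 → 0x26 << 1 → word 0x4c
lvl:1 = 1 → 0x1 << 0 → word 0x4d
word = 0x4d → big-endian bytes:
  [0]=0x4d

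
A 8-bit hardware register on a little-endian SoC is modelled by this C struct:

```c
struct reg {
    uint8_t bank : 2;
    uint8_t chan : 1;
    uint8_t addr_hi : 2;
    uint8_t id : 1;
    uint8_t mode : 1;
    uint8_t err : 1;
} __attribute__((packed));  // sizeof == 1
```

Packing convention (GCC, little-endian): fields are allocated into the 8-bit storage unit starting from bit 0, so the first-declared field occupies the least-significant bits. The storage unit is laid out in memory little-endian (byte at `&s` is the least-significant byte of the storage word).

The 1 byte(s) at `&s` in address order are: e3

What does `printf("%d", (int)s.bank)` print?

[0]=0xe3 (little-endian) → word 0xe3
bank [0+:2] = (word>>0) & 0x3 = 3  ←
chan [2+:1] = (word>>2) & 0x1 = 0
addr_hi [3+:2] = (word>>3) & 0x3 = 0
id [5+:1] = (word>>5) & 0x1 = 1
mode [6+:1] = (word>>6) & 0x1 = 1
err [7+:1] = (word>>7) & 0x1 = 1

3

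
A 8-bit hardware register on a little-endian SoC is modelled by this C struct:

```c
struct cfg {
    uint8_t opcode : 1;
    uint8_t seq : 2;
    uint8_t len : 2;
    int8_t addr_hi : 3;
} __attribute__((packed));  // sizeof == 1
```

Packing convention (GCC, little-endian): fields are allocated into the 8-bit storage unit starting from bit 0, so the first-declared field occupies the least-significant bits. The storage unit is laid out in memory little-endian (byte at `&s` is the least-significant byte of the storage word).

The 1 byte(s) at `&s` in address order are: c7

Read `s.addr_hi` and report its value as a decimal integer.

[0]=0xc7 (little-endian) → word 0xc7
opcode:1 @ bit 0 → (0xc7>>0)&0x1 = 0x1
seq:2 @ bit 1 → (0xc7>>1)&0x3 = 0x3
len:2 @ bit 3 → (0xc7>>3)&0x3 = 0x0
addr_hi:3 @ bit 5 → (0xc7>>5)&0x7 = 0x6  ←
addr_hi signed 3b, MSB=1: 6 - 8 = -2

-2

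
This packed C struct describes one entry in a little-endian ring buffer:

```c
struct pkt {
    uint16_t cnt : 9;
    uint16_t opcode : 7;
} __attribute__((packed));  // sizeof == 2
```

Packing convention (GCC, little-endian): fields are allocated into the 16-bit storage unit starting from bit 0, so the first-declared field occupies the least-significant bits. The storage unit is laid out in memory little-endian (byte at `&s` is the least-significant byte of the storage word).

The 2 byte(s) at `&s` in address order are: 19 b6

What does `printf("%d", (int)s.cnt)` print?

25

[0]=0x19 [1]=0xb6 (little-endian) → word 0xb619
cnt [0+:9] = (word>>0) & 0x1ff = 25  ←
opcode [9+:7] = (word>>9) & 0x7f = 91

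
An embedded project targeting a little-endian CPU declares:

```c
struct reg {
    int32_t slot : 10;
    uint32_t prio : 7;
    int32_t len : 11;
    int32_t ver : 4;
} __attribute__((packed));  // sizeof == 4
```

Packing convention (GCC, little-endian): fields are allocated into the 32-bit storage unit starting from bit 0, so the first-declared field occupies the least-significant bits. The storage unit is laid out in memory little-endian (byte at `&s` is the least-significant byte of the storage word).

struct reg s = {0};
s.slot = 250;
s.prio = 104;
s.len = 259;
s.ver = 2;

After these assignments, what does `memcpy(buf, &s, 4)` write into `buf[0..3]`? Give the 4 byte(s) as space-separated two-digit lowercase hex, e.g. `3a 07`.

slot:10 = 250 → 0xfa << 0 → word 0x000000fa
prio:7 = 104 → 0x68 << 10 → word 0x0001a0fa
len:11 = 259 → 0x103 << 17 → word 0x0207a0fa
ver:4 = 2 → 0x2 << 28 → word 0x2207a0fa
word = 0x2207a0fa → little-endian bytes:
  [0]=0xfa  [1]=0xa0  [2]=0x07  [3]=0x22

fa a0 07 22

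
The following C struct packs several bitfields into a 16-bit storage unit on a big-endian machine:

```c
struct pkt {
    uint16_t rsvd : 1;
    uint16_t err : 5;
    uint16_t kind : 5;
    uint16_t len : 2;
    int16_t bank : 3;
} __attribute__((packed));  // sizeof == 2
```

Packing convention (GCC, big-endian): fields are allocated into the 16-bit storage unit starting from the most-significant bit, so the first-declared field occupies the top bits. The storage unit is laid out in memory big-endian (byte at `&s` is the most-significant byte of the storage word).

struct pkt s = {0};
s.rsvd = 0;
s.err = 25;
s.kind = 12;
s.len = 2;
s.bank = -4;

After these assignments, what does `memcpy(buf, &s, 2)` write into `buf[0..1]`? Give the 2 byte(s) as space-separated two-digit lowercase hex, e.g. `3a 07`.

65 94

rsvd (1b) val=0 bits=0x0 at bit 15: 0x0000
err (5b) val=25 bits=0x19 at bit 10: 0x6400
kind (5b) val=12 bits=0xc at bit 5: 0x6580
len (2b) val=2 bits=0x2 at bit 3: 0x6590
bank (3b) val=-4 bits=0x4 at bit 0: 0x6594
word = 0x6594 → big-endian bytes:
  [0]=0x65  [1]=0x94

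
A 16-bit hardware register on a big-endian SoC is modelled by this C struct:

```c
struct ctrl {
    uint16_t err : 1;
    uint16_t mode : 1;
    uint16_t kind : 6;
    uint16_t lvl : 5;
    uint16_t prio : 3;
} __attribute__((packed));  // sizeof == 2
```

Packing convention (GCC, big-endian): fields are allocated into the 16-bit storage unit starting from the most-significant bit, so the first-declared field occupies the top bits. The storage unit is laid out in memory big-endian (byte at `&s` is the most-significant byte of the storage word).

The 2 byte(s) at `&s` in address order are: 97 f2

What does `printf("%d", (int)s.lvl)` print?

[0]=0x97 [1]=0xf2 (big-endian) → word 0x97f2
err:1 @ bit 15 → (0x97f2>>15)&0x1 = 0x1
mode:1 @ bit 14 → (0x97f2>>14)&0x1 = 0x0
kind:6 @ bit 8 → (0x97f2>>8)&0x3f = 0x17
lvl:5 @ bit 3 → (0x97f2>>3)&0x1f = 0x1e  ←
prio:3 @ bit 0 → (0x97f2>>0)&0x7 = 0x2

30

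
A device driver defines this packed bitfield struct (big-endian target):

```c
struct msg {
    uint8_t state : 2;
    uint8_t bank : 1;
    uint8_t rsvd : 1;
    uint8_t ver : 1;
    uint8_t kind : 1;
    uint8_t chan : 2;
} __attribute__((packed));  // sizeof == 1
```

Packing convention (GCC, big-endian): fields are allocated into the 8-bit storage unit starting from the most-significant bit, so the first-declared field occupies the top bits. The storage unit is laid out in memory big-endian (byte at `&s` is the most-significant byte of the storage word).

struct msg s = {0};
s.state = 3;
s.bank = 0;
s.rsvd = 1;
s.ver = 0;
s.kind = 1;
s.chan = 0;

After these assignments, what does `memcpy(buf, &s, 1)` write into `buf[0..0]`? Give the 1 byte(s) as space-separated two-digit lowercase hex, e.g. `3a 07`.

d4

state (2b) val=3 bits=0x3 at bit 6: 0xc0
bank (1b) val=0 bits=0x0 at bit 5: 0xc0
rsvd (1b) val=1 bits=0x1 at bit 4: 0xd0
ver (1b) val=0 bits=0x0 at bit 3: 0xd0
kind (1b) val=1 bits=0x1 at bit 2: 0xd4
chan (2b) val=0 bits=0x0 at bit 0: 0xd4
word = 0xd4 → big-endian bytes:
  [0]=0xd4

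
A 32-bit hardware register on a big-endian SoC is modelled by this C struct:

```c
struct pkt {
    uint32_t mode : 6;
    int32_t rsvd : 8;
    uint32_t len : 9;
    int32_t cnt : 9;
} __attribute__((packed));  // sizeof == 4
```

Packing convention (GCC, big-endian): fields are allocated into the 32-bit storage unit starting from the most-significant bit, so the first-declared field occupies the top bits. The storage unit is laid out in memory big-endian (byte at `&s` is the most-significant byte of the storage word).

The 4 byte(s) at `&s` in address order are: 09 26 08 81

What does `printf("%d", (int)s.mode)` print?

2

[0]=0x09 [1]=0x26 [2]=0x08 [3]=0x81 (big-endian) → word 0x09260881
mode [26+:6] = (word>>26) & 0x3f = 2  ←
rsvd [18+:8] = (word>>18) & 0xff = 73
len [9+:9] = (word>>9) & 0x1ff = 260
cnt [0+:9] = (word>>0) & 0x1ff = 129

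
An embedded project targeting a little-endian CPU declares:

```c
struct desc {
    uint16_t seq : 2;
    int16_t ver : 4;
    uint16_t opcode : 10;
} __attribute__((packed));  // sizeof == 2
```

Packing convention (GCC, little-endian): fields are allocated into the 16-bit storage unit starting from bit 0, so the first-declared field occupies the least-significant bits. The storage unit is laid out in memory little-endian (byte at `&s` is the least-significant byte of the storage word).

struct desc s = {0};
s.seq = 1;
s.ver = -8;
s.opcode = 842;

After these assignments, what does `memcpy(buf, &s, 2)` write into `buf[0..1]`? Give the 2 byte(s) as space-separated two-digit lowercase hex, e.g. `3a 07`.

a1 d2

seq:2 = 1 → 0x1 << 0 → word 0x0001
ver:4 = -8 → 0x8 << 2 → word 0x0021
opcode:10 = 842 → 0x34a << 6 → word 0xd2a1
word = 0xd2a1 → little-endian bytes:
  [0]=0xa1  [1]=0xd2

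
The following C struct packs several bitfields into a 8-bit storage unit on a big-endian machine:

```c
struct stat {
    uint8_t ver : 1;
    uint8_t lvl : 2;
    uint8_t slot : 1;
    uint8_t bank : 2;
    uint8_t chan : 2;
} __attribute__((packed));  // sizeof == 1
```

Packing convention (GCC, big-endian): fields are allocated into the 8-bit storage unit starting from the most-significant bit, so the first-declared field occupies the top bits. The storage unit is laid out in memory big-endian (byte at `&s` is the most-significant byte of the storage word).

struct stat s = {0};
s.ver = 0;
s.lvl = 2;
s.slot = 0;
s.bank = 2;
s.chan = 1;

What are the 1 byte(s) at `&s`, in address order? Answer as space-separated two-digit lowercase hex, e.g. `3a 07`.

49

[7+:1] ver=0 & 0x1 = 0x0; word=0x00
[5+:2] lvl=2 & 0x3 = 0x2; word=0x40
[4+:1] slot=0 & 0x1 = 0x0; word=0x40
[2+:2] bank=2 & 0x3 = 0x2; word=0x48
[0+:2] chan=1 & 0x3 = 0x1; word=0x49
word = 0x49 → big-endian bytes:
  [0]=0x49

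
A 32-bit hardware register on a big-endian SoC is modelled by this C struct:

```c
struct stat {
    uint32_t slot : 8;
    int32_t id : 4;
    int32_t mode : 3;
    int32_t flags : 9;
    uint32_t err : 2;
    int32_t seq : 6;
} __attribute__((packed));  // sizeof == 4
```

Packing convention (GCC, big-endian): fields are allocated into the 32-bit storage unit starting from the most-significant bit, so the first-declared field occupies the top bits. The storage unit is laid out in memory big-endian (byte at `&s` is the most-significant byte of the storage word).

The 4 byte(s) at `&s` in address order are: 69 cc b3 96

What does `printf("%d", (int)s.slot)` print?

105

[0]=0x69 [1]=0xcc [2]=0xb3 [3]=0x96 (big-endian) → word 0x69ccb396
slot [24+:8] = (word>>24) & 0xff = 105  ←
id [20+:4] = (word>>20) & 0xf = 12
mode [17+:3] = (word>>17) & 0x7 = 6
flags [8+:9] = (word>>8) & 0x1ff = 179
err [6+:2] = (word>>6) & 0x3 = 2
seq [0+:6] = (word>>0) & 0x3f = 22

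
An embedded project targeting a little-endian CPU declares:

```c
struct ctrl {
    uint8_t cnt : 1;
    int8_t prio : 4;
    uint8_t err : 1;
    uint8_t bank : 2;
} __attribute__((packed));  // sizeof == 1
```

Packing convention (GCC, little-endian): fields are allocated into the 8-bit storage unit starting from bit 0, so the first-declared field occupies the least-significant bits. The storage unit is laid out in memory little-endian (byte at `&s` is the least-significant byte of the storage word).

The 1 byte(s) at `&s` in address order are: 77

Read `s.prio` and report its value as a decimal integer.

-5

[0]=0x77 (little-endian) → word 0x77
cnt [0+:1] = (word>>0) & 0x1 = 1
prio [1+:4] = (word>>1) & 0xf = 11  ←
err [5+:1] = (word>>5) & 0x1 = 1
bank [6+:2] = (word>>6) & 0x3 = 1
prio signed 4b, MSB=1: 11 - 16 = -5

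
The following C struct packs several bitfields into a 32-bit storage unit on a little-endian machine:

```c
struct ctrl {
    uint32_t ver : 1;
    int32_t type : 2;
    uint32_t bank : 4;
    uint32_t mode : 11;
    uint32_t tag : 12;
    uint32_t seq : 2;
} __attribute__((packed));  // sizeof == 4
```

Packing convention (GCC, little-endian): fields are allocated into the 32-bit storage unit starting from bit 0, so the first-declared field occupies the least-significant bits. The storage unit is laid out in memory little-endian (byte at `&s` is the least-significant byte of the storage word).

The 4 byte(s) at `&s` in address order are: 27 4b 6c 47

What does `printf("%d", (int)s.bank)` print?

[0]=0x27 [1]=0x4b [2]=0x6c [3]=0x47 (little-endian) → word 0x476c4b27
ver [0+:1] = (word>>0) & 0x1 = 1
type [1+:2] = (word>>1) & 0x3 = 3
bank [3+:4] = (word>>3) & 0xf = 4  ←
mode [7+:11] = (word>>7) & 0x7ff = 150
tag [18+:12] = (word>>18) & 0xfff = 475
seq [30+:2] = (word>>30) & 0x3 = 1

4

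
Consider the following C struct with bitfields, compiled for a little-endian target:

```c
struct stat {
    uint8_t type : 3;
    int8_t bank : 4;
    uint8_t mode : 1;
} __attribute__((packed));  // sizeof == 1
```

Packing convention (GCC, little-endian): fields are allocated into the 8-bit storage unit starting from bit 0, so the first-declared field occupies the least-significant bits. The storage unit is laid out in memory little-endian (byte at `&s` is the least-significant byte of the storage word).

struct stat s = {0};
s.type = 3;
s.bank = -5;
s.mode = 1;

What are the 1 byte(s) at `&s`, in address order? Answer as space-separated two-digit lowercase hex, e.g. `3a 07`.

[0+:3] type=3 & 0x7 = 0x3; word=0x03
[3+:4] bank=-5 & 0xf = 0xb; word=0x5b
[7+:1] mode=1 & 0x1 = 0x1; word=0xdb
word = 0xdb → little-endian bytes:
  [0]=0xdb

db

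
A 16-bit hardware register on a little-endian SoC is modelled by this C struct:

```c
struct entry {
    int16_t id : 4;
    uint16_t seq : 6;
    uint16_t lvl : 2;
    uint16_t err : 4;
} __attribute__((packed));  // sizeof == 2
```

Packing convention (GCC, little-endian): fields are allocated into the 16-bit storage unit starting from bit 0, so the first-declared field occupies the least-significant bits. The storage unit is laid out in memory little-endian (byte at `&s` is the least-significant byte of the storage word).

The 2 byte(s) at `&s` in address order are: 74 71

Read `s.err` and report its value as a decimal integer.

[0]=0x74 [1]=0x71 (little-endian) → word 0x7174
id:4 @ bit 0 → (0x7174>>0)&0xf = 0x4
seq:6 @ bit 4 → (0x7174>>4)&0x3f = 0x17
lvl:2 @ bit 10 → (0x7174>>10)&0x3 = 0x0
err:4 @ bit 12 → (0x7174>>12)&0xf = 0x7  ←

7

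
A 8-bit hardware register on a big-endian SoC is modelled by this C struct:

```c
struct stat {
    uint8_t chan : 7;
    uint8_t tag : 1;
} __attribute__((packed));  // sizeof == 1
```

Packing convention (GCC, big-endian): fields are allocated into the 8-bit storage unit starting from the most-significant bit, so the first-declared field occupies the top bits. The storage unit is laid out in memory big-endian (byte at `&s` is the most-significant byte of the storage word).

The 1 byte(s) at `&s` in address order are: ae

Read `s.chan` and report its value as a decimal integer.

87

[0]=0xae (big-endian) → word 0xae
chan:7 @ bit 1 → (0xae>>1)&0x7f = 0x57  ←
tag:1 @ bit 0 → (0xae>>0)&0x1 = 0x0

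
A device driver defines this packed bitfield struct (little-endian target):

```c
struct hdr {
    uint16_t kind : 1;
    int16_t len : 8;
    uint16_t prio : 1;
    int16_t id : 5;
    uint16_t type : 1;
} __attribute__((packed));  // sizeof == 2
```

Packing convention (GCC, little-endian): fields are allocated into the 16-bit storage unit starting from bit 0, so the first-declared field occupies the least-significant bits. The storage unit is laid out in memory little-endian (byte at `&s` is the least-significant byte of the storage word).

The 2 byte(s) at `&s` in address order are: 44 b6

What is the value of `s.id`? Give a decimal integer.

13

[0]=0x44 [1]=0xb6 (little-endian) → word 0xb644
kind [0+:1] = (word>>0) & 0x1 = 0
len [1+:8] = (word>>1) & 0xff = 34
prio [9+:1] = (word>>9) & 0x1 = 1
id [10+:5] = (word>>10) & 0x1f = 13  ←
type [15+:1] = (word>>15) & 0x1 = 1
id signed 5b, MSB=0: value = 13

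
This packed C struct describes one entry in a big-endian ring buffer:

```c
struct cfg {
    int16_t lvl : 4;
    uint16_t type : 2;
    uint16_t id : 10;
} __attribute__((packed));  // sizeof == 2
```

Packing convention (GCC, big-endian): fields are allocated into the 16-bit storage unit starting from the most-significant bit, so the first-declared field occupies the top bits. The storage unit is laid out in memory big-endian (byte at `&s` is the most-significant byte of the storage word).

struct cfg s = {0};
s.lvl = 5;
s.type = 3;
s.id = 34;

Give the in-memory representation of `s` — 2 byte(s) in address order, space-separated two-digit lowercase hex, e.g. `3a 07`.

5c 22

lvl:4 = 5 → 0x5 << 12 → word 0x5000
type:2 = 3 → 0x3 << 10 → word 0x5c00
id:10 = 34 → 0x22 << 0 → word 0x5c22
word = 0x5c22 → big-endian bytes:
  [0]=0x5c  [1]=0x22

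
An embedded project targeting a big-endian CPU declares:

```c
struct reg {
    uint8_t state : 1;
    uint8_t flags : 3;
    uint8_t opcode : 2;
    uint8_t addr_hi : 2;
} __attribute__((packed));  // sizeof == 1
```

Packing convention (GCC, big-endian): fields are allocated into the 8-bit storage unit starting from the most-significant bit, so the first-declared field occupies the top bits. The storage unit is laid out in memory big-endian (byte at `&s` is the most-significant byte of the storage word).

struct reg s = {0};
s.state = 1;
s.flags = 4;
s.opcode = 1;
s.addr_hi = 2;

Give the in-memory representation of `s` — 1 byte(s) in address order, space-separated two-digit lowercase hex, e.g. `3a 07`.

state (1b) val=1 bits=0x1 at bit 7: 0x80
flags (3b) val=4 bits=0x4 at bit 4: 0xc0
opcode (2b) val=1 bits=0x1 at bit 2: 0xc4
addr_hi (2b) val=2 bits=0x2 at bit 0: 0xc6
word = 0xc6 → big-endian bytes:
  [0]=0xc6

c6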